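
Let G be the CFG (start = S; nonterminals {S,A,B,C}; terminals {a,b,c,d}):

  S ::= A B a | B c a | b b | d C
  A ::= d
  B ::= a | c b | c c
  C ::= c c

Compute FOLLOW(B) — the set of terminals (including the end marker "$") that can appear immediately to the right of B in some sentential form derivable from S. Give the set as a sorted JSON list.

Compute FIRST by fixpoint:
iter 1:
  A via A→d: +{d}
  B via B→a: +{a}
  B via B→c b: +{c}
  C via C→c c: +{c}
  S via S→A B a: +{d}
  S via S→B c a: +{a,c}
  S via S→b b: +{b}
  FIRST(S)={a,b,c,d}  FIRST(A)={d}  FIRST(B)={a,c}  FIRST(C)={c}
iter 2: (no change)
  FIRST(S)={a,b,c,d}  FIRST(A)={d}  FIRST(B)={a,c}  FIRST(C)={c}

FOLLOW iteration:
initialize: $ ∈ FOLLOW(S)
[1]
  S→A B a: FOLLOW(A) ⊇ FIRST(B) = {a,c}; new: +{a,c}
  S→A B a: FOLLOW(B) ⊇ FIRST(a) = {a}; new: +{a}
  S→B c a: FOLLOW(B) ⊇ FIRST(c) = {c}; new: +{c}
  S→d C: FOLLOW(C) ⊇ FOLLOW(S) ⊇ {$}; new: +{$}
  FOLLOW[S]={$}  FOLLOW[A]={a,c}  FOLLOW[B]={a,c}  FOLLOW[C]={$}
[2] (no change)
  FOLLOW[S]={$}  FOLLOW[A]={a,c}  FOLLOW[B]={a,c}  FOLLOW[C]={$}

FOLLOW(B) = ["a", "c"]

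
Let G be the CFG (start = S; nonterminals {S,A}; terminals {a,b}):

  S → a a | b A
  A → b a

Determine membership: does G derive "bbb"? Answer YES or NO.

Convert to CNF:
  S -> T0 A | T1 T1
  A -> T0 T1
  T0 -> b
  T1 -> a

Fill CYK table bottom-up:
  T[0,0] 'b' = {T0}  orig:{}
  T[1,1] 'b' = {T0}  orig:{}
  T[2,2] 'b' = {T0}  orig:{}
  T[0,1] 'bb' = ∅
  T[1,2] 'bb' = ∅
  T[0,2] 'bbb' = ∅

S ∉ T[0,2] ⇒ NO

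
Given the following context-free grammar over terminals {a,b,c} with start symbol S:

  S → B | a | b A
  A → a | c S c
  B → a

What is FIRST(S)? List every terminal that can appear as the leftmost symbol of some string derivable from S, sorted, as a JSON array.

FIRST sets, iterate to fixpoint:
[1]
  A via A→a: +{a}
  A via A→c S c: +{c}
  B via B→a: +{a}
  S via S→B: +{a}
  S via S→b A: +{b}
  S: {a,b}  A: {a,c}  B: {a}
[2] (no change)
  S: {a,b}  A: {a,c}  B: {a}

FIRST(S) = ["a", "b"]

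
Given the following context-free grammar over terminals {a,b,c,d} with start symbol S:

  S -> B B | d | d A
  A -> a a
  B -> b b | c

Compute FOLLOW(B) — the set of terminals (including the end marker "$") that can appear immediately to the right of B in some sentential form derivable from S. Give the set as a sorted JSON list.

Compute FIRST by fixpoint:
pass 1:
  A via A→a a: +{a}
  B via B→b b: +{b}
  B via B→c: +{c}
  S via S→B B: +{b,c}
  S via S→d: +{d}
  FIRST(S)={b,c,d}  FIRST(A)={a}  FIRST(B)={b,c}
pass 2: (stable)
  FIRST(S)={b,c,d}  FIRST(A)={a}  FIRST(B)={b,c}

FOLLOW iteration:
initialize: $ ∈ FOLLOW(S)
round 1:
  S→B B: FOLLOW(B) ⊇ FIRST(B) = {b,c}; new: +{b,c}
  S→B B: FOLLOW(B) ⊇ FOLLOW(S) ⊇ {$}; new: +{$}
  S→d A: FOLLOW(A) ⊇ FOLLOW(S) ⊇ {$}; new: +{$}
  S: {$}  A: {$}  B: {$,b,c}
round 2: (no change)
  S: {$}  A: {$}  B: {$,b,c}

FOLLOW(B) = ["$", "b", "c"]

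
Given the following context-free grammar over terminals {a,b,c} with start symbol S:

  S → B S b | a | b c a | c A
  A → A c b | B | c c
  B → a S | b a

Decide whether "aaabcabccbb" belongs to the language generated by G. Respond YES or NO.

Convert to CNF:
  S -> B X4 | T0 A | T1 X5 | a
  A -> A X3 | T0 T0 | T1 T2 | T2 S
  B -> T1 T2 | T2 S
  T0 -> c
  T1 -> b
  T2 -> a
  X3 -> T0 T1
  X4 -> S T1
  X5 -> T0 T2

Fill CYK table bottom-up:
  T[0,0] 'a' = {S,T2}  orig:{S}
  T[1,1] 'a' = {S,T2}  orig:{S}
  T[2,2] 'a' = {S,T2}  orig:{S}
  T[3,3] 'b' = {T1}  orig:{}
  T[4,4] 'c' = {T0}  orig:{}
  T[5,5] 'a' = {S,T2}  orig:{S}
  T[6,6] 'b' = {T1}  orig:{}
  T[7,7] 'c' = {T0}  orig:{}
  T[8,8] 'c' = {T0}  orig:{}
  T[9,9] 'b' = {T1}  orig:{}
  T[10,10] 'b' = {T1}  orig:{}
  T[0,1] 'aa' = {A,B}
  T[1,2] 'aa' = {A,B}
  T[2,3] 'ab' = {X4}  orig:{}
  T[3,4] 'bc' = ∅
  T[4,5] 'ca' = {X5}  orig:{}
  T[5,6] 'ab' = {X4}  orig:{}
  T[6,7] 'bc' = ∅
  T[7,8] 'cc' = {A}
  T[8,9] 'cb' = {X3}  orig:{}
  T[9,10] 'bb' = ∅
  T[0,2] 'aaa' = ∅
  T[1,3] 'aab' = ∅
  T[2,4] 'abc' = ∅
  T[3,5] 'bca' = {S}
  T[4,6] 'cab' = ∅
  T[5,7] 'abc' = ∅
  T[6,8] 'bcc' = ∅
  T[7,9] 'ccb' = ∅
  T[8,10] 'cbb' = ∅
  T[0,3] 'aaab' = {S}
  T[1,4] 'aabc' = ∅
  T[2,5] 'abca' = {A,B}
  T[3,6] 'bcab' = {X4}  orig:{}
  T[4,7] 'cabc' = ∅
  T[5,8] 'abcc' = ∅
  T[6,9] 'bccb' = ∅
  T[7,10] 'ccbb' = ∅
  T[0,4] 'aaabc' = ∅
  T[1,5] 'aabca' = ∅
  T[2,6] 'abcab' = ∅
  T[3,7] 'bcabc' = ∅
  T[4,8] 'cabcc' = ∅
  T[5,9] 'abccb' = ∅
  T[6,10] 'bccbb' = ∅
  T[0,5] 'aaabca' = ∅
  T[1,6] 'aabcab' = {S}
  T[2,7] 'abcabc' = ∅
  T[3,8] 'bcabcc' = ∅
  T[4,9] 'cabccb' = ∅
  T[5,10] 'abccbb' = ∅
  T[0,6] 'aaabcab' = {A,B}
  T[1,7] 'aabcabc' = ∅
  T[2,8] 'abcabcc' = ∅
  T[3,9] 'bcabccb' = ∅
  T[4,10] 'cabccbb' = ∅
  T[0,7] 'aaabcabc' = ∅
  T[1,8] 'aabcabcc' = ∅
  T[2,9] 'abcabccb' = ∅
  T[3,10] 'bcabccbb' = ∅
  T[0,8] 'aaabcabcc' = ∅
  T[1,9] 'aabcabccb' = ∅
  T[2,10] 'abcabccbb' = ∅
  T[0,9] 'aaabcabccb' = ∅
  T[1,10] 'aabcabccbb' = ∅
  T[0,10] 'aaabcabccbb' = ∅

S ∉ T[0,10] ⇒ NO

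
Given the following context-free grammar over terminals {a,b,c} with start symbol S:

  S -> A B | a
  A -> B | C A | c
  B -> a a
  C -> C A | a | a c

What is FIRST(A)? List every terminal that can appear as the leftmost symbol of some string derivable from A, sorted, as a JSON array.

FIRST iteration:
iter 1:
  A via A→c: +{c}
  B via B→a a: +{a}
  C via C→a: +{a}
  S via S→A B: +{c}
  S via S→a: +{a}
  FIRST(S)={a,c}  FIRST(A)={c}  FIRST(B)={a}  FIRST(C)={a}
iter 2:
  A via A→B: +{a}
  FIRST(S)={a,c}  FIRST(A)={a,c}  FIRST(B)={a}  FIRST(C)={a}
iter 3: (no change)
  FIRST(S)={a,c}  FIRST(A)={a,c}  FIRST(B)={a}  FIRST(C)={a}

FIRST(A) = ["a", "c"]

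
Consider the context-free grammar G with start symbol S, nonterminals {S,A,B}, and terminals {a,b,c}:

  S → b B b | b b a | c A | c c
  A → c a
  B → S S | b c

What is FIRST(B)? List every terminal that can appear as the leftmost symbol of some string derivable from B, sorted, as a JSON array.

FIRST sets, iterate to fixpoint:
[1]
  A via A→c a: +{c}
  B via B→b c: +{b}
  S via S→b B b: +{b}
  S via S→c A: +{c}
  S: {b,c}  A: {c}  B: {b}
[2]
  B via B→S S: +{c}
  S: {b,c}  A: {c}  B: {b,c}
[3] (stable)
  S: {b,c}  A: {c}  B: {b,c}

FIRST(B) = ["b", "c"]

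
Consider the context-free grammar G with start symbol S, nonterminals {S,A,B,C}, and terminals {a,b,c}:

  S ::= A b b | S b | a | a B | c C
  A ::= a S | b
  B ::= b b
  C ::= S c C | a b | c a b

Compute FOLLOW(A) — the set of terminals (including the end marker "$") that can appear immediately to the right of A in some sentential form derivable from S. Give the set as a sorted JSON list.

Compute FIRST by fixpoint:
iter 1:
  A via A→a S: +{a}
  A via A→b: +{b}
  B via B→b b: +{b}
  C via C→a b: +{a}
  C via C→c a b: +{c}
  S via S→A b b: +{a,b}
  S via S→c C: +{c}
  S: {a,b,c}  A: {a,b}  B: {b}  C: {a,c}
iter 2:
  C via C→S c C: +{b}
  S: {a,b,c}  A: {a,b}  B: {b}  C: {a,b,c}
iter 3: done
  S: {a,b,c}  A: {a,b}  B: {b}  C: {a,b,c}

Compute FOLLOW by fixpoint:
initialize: $ ∈ FOLLOW(S)
pass 1:
  C→S c C: FOLLOW(S) ⊇ FIRST(c) = {c}; new: +{c}
  S→A b b: FOLLOW(A) ⊇ FIRST(b) = {b}; new: +{b}
  S→S b: FOLLOW(S) ⊇ FIRST(b) = {b}; new: +{b}
  S→a B: FOLLOW(B) ⊇ FOLLOW(S) ⊇ {$,b,c}; new: +{$,b,c}
  S→c C: FOLLOW(C) ⊇ FOLLOW(S) ⊇ {$,b,c}; new: +{$,b,c}
  S: {$,b,c}  A: {b}  B: {$,b,c}  C: {$,b,c}
pass 2: done
  S: {$,b,c}  A: {b}  B: {$,b,c}  C: {$,b,c}

FOLLOW(A) = ["b"]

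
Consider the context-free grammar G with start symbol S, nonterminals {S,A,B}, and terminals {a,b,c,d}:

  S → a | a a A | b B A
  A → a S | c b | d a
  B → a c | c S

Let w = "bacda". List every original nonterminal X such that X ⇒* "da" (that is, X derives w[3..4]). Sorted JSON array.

CNF form of G:
  S -> T0 X4 | T2 X5 | a
  A -> T0 S | T1 T2 | T3 T0
  B -> T0 T1 | T1 S
  T0 -> a
  T1 -> c
  T2 -> b
  T3 -> d
  X4 -> T0 A
  X5 -> B A

CYK fill (cells [i..j] with 3 ≤ i ≤ j ≤ 4 only):
  T[3,3] 'd' = {T3}  orig:{}
  T[4,4] 'a' = {S,T0}  orig:{S}
  T[3,4] 'da' = {A}

Original NTs in T[3,4] deriving "da": ["A"]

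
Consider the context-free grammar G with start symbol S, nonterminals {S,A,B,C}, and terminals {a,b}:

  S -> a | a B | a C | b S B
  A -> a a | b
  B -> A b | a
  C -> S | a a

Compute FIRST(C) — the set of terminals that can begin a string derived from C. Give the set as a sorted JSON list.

FIRST iteration:
[1]
  A via A→a a: +{a}
  A via A→b: +{b}
  B via B→A b: +{a,b}
  C via C→a a: +{a}
  S via S→a: +{a}
  S via S→b S B: +{b}
  FIRST(S)={a,b}  FIRST(A)={a,b}  FIRST(B)={a,b}  FIRST(C)={a}
[2]
  C via C→S: +{b}
  FIRST(S)={a,b}  FIRST(A)={a,b}  FIRST(B)={a,b}  FIRST(C)={a,b}
[3] (stable)
  FIRST(S)={a,b}  FIRST(A)={a,b}  FIRST(B)={a,b}  FIRST(C)={a,b}

FIRST(C) = ["a", "b"]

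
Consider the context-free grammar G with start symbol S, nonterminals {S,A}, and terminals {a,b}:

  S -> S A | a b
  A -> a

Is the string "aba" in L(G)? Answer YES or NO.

CNF form of G:
  S -> S A | T0 T1
  A -> a
  T0 -> a
  T1 -> b

CYK fill:
  T[0,0] 'a' = {A,T0}  orig:{A}
  T[1,1] 'b' = {T1}  orig:{}
  T[2,2] 'a' = {A,T0}  orig:{A}
  T[0,1] 'ab' = {S}
  T[1,2] 'ba' = ∅
  T[0,2] 'aba' = {S}

S ∈ T[0,2] ⇒ YES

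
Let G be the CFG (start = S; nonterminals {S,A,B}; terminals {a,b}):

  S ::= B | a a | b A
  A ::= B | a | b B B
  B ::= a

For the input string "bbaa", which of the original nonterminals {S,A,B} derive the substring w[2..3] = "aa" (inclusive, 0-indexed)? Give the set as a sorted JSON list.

Convert to CNF:
  S -> T0 A | T1 T1 | a
  A -> T0 X2 | a
  B -> a
  T0 -> b
  T1 -> a
  X2 -> B B

Fill CYK table bottom-up, restricted to cells inside w[2..3]:
  [2..2]={A,B,S,T1}  "a"  orig:{A,B,S}
  [3..3]={A,B,S,T1}  "a"  orig:{A,B,S}
  [2..3]={S,X2}  "aa"  orig:{S}

Original NTs in T[2,3] deriving "aa": ["S"]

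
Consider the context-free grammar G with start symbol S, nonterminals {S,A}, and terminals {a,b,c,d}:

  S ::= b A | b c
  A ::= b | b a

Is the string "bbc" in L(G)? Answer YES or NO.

Convert to CNF:
  S -> T0 A | T0 T2
  A -> T0 T1 | b
  T0 -> b
  T1 -> a
  T2 -> c

CYK fill:
  T[0,0] 'b' = {A,T0}  orig:{A}
  T[1,1] 'b' = {A,T0}  orig:{A}
  T[2,2] 'c' = {T2}  orig:{}
  T[0,1] 'bb' = {S}
  T[1,2] 'bc' = {S}
  T[0,2] 'bbc' = ∅

S ∉ T[0,2] ⇒ NO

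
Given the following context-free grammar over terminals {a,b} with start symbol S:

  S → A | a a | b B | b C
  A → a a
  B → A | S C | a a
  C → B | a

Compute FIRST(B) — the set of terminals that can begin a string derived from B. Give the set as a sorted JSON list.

FIRST sets, iterate to fixpoint:
pass 1:
  A via A→a a: +{a}
  B via B→A: +{a}
  C via C→B: +{a}
  S via S→A: +{a}
  S via S→b B: +{b}
  FIRST[S]={a,b}  FIRST[A]={a}  FIRST[B]={a}  FIRST[C]={a}
pass 2:
  B via B→S C: +{b}
  C via C→B: +{b}
  FIRST[S]={a,b}  FIRST[A]={a}  FIRST[B]={a,b}  FIRST[C]={a,b}
pass 3: — fixpoint
  FIRST[S]={a,b}  FIRST[A]={a}  FIRST[B]={a,b}  FIRST[C]={a,b}

FIRST(B) = ["a", "b"]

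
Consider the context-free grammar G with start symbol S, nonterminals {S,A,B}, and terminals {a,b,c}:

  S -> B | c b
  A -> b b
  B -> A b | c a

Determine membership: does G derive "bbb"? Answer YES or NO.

CNF form of G:
  S -> A T0 | T1 T0 | T1 T2
  A -> T0 T0
  B -> A T0 | T1 T2
  T0 -> b
  T1 -> c
  T2 -> a

CYK table (by increasing span):
  cell(0,0) b: {T0}  orig:{}
  cell(1,1) b: {T0}  orig:{}
  cell(2,2) b: {T0}  orig:{}
  cell(0,1) bb: {A}
  cell(1,2) bb: {A}
  cell(0,2) bbb: {B,S}

S ∈ T[0,2] ⇒ YES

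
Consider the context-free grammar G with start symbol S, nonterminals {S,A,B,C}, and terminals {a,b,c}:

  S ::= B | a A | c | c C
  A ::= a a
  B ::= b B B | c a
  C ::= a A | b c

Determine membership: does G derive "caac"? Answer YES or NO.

Convert to CNF:
  S -> T0 A | T1 X4 | T2 C | T2 T0 | c
  A -> T0 T0
  B -> T1 X3 | T2 T0
  C -> T0 A | T1 T2
  T0 -> a
  T1 -> b
  T2 -> c
  X3 -> B B
  X4 -> B B

Fill CYK table bottom-up:
  [0..0]={S,T2}  "c"  orig:{S}
  [1..1]={T0}  "a"  orig:{}
  [2..2]={T0}  "a"  orig:{}
  [3..3]={S,T2}  "c"  orig:{S}
  [0..1]={B,S}  "ca"
  [1..2]={A}  "aa"
  [2..3]=∅  "ac"
  [0..2]=∅  "caa"
  [1..3]=∅  "aac"
  [0..3]=∅  "caac"

S ∉ T[0,3] ⇒ NO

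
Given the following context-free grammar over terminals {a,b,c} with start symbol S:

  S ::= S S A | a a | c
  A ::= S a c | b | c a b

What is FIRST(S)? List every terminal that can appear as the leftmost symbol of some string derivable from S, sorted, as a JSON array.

Compute FIRST by fixpoint:
pass 1:
  A via A→b: +{b}
  A via A→c a b: +{c}
  S via S→a a: +{a}
  S via S→c: +{c}
  FIRST[S]={a,c}  FIRST[A]={b,c}
pass 2:
  A via A→S a c: +{a}
  FIRST[S]={a,c}  FIRST[A]={a,b,c}
pass 3: (no change)
  FIRST[S]={a,c}  FIRST[A]={a,b,c}

FIRST(S) = ["a", "c"]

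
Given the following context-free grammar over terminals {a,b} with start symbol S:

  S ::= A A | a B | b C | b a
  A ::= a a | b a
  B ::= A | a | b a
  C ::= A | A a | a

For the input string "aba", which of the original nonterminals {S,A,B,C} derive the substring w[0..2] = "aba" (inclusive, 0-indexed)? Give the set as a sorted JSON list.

Convert to CNF:
  S -> A A | T0 B | T1 C | T1 T0
  A -> T0 T0 | T1 T0
  B -> T0 T0 | T1 T0 | a
  C -> A T0 | T0 T0 | T1 T0 | a
  T0 -> a
  T1 -> b

CYK fill — only the sub-triangle for w[0..2]:
  [0..0]={B,C,T0}  "a"  orig:{B,C}
  [1..1]={T1}  "b"  orig:{}
  [2..2]={B,C,T0}  "a"  orig:{B,C}
  [0..1]=∅  "ab"
  [1..2]={A,B,C,S}  "ba"
  [0..2]={S}  "aba"

Original NTs in T[0,2] deriving "aba": ["S"]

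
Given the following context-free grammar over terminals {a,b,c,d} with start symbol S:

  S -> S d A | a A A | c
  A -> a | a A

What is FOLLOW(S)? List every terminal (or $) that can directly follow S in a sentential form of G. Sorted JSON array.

FIRST sets, iterate to fixpoint:
pass 1:
  A via A→a: +{a}
  S via S→a A A: +{a}
  S via S→c: +{c}
  S: {a,c}  A: {a}
pass 2: done
  S: {a,c}  A: {a}

FOLLOW iteration:
initialize: $ ∈ FOLLOW(S)
[1]
  S→S d A: FOLLOW(S) ⊇ FIRST(d) = {d}; new: +{d}
  S→S d A: FOLLOW(A) ⊇ FOLLOW(S) ⊇ {$,d}; new: +{$,d}
  S→a A A: FOLLOW(A) ⊇ FIRST(A) = {a}; new: +{a}
  FOLLOW[S]={$,d}  FOLLOW[A]={$,a,d}
[2] (no change)
  FOLLOW[S]={$,d}  FOLLOW[A]={$,a,d}

FOLLOW(S) = ["$", "d"]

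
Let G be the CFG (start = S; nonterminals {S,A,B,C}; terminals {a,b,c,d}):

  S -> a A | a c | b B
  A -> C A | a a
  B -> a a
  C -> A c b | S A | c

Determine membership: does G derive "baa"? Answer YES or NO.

Convert to CNF:
  S -> T0 A | T0 T1 | T2 B
  A -> C A | T0 T0
  B -> T0 T0
  C -> A X3 | S A | c
  T0 -> a
  T1 -> c
  T2 -> b
  X3 -> T1 T2

Fill CYK table bottom-up:
  cell(0,0) b: {T2}  orig:{}
  cell(1,1) a: {T0}  orig:{}
  cell(2,2) a: {T0}  orig:{}
  cell(0,1) ba: ∅
  cell(1,2) aa: {A,B}
  cell(0,2) baa: {S}

S ∈ T[0,2] ⇒ YES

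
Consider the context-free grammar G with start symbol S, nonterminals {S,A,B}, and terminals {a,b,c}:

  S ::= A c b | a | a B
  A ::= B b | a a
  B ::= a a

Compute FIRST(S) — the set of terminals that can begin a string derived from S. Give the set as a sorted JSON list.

Compute FIRST by fixpoint:
round 1:
  A via A→a a: +{a}
  B via B→a a: +{a}
  S via S→A c b: +{a}
  FIRST[S]={a}  FIRST[A]={a}  FIRST[B]={a}
round 2: (stable)
  FIRST[S]={a}  FIRST[A]={a}  FIRST[B]={a}

FIRST(S) = ["a"]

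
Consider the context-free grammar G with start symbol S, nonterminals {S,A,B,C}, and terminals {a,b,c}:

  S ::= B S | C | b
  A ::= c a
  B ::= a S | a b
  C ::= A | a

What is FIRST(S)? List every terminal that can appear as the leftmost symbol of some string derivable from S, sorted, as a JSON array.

FIRST sets, iterate to fixpoint:
iter 1:
  A via A→c a: +{c}
  B via B→a S: +{a}
  C via C→A: +{c}
  C via C→a: +{a}
  S via S→B S: +{a}
  S via S→C: +{c}
  S via S→b: +{b}
  S: {a,b,c}  A: {c}  B: {a}  C: {a,c}
iter 2: (stable)
  S: {a,b,c}  A: {c}  B: {a}  C: {a,c}

FIRST(S) = ["a", "b", "c"]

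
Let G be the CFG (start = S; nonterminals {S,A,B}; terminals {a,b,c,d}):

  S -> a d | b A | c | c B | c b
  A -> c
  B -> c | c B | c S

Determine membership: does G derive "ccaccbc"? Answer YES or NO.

Convert to CNF:
  S -> T0 B | T0 T3 | T1 T2 | T3 A | c
  A -> c
  B -> T0 B | T0 S | c
  T0 -> c
  T1 -> a
  T2 -> d
  T3 -> b

Fill CYK table bottom-up:
  T[0,0] 'c' = {A,B,S,T0}  orig:{A,B,S}
  T[1,1] 'c' = {A,B,S,T0}  orig:{A,B,S}
  T[2,2] 'a' = {T1}  orig:{}
  T[3,3] 'c' = {A,B,S,T0}  orig:{A,B,S}
  T[4,4] 'c' = {A,B,S,T0}  orig:{A,B,S}
  T[5,5] 'b' = {T3}  orig:{}
  T[6,6] 'c' = {A,B,S,T0}  orig:{A,B,S}
  T[0,1] 'cc' = {B,S}
  T[1,2] 'ca' = ∅
  T[2,3] 'ac' = ∅
  T[3,4] 'cc' = {B,S}
  T[4,5] 'cb' = {S}
  T[5,6] 'bc' = {S}
  T[0,2] 'cca' = ∅
  T[1,3] 'cac' = ∅
  T[2,4] 'acc' = ∅
  T[3,5] 'ccb' = {B}
  T[4,6] 'cbc' = {B}
  T[0,3] 'ccac' = ∅
  T[1,4] 'cacc' = ∅
  T[2,5] 'accb' = ∅
  T[3,6] 'ccbc' = {B,S}
  T[0,4] 'ccacc' = ∅
  T[1,5] 'caccb' = ∅
  T[2,6] 'accbc' = ∅
  T[0,5] 'ccaccb' = ∅
  T[1,6] 'caccbc' = ∅
  T[0,6] 'ccaccbc' = ∅

S ∉ T[0,6] ⇒ NO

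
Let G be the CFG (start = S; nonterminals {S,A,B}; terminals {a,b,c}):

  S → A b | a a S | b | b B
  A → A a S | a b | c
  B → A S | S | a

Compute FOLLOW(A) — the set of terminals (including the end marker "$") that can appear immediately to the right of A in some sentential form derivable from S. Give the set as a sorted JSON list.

Compute FIRST by fixpoint:
pass 1:
  A via A→a b: +{a}
  A via A→c: +{c}
  B via B→A S: +{a,c}
  S via S→A b: +{a,c}
  S via S→b: +{b}
  S: {a,b,c}  A: {a,c}  B: {a,c}
pass 2:
  B via B→S: +{b}
  S: {a,b,c}  A: {a,c}  B: {a,b,c}
pass 3: (no change)
  S: {a,b,c}  A: {a,c}  B: {a,b,c}

FOLLOW iteration:
seed FOLLOW(S) with $
[1]
  A→A a S: FOLLOW(A) ⊇ FIRST(a) = {a}; new: +{a}
  A→A a S: FOLLOW(S) ⊇ FOLLOW(A) ⊇ {a}; new: +{a}
  B→A S: FOLLOW(A) ⊇ FIRST(S) = {a,b,c}; new: +{b,c}
  S→b B: FOLLOW(B) ⊇ FOLLOW(S) ⊇ {$,a}; new: +{$,a}
  FOLLOW[S]={$,a}  FOLLOW[A]={a,b,c}  FOLLOW[B]={$,a}
[2]
  A→A a S: FOLLOW(S) ⊇ FOLLOW(A) ⊇ {a,b,c}; new: +{b,c}
  S→b B: FOLLOW(B) ⊇ FOLLOW(S) ⊇ {$,a,b,c}; new: +{b,c}
  FOLLOW[S]={$,a,b,c}  FOLLOW[A]={a,b,c}  FOLLOW[B]={$,a,b,c}
[3] done
  FOLLOW[S]={$,a,b,c}  FOLLOW[A]={a,b,c}  FOLLOW[B]={$,a,b,c}

FOLLOW(A) = ["a", "b", "c"]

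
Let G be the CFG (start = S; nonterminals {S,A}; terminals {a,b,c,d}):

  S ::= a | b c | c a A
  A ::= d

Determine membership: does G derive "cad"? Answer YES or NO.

Convert to CNF:
  S -> T0 T1 | T1 X3 | a
  A -> d
  T0 -> b
  T1 -> c
  T2 -> a
  X3 -> T2 A

CYK fill:
  [0..0]={T1}  "c"  orig:{}
  [1..1]={S,T2}  "a"  orig:{S}
  [2..2]={A}  "d"
  [0..1]=∅  "ca"
  [1..2]={X3}  "ad"  orig:{}
  [0..2]={S}  "cad"

S ∈ T[0,2] ⇒ YES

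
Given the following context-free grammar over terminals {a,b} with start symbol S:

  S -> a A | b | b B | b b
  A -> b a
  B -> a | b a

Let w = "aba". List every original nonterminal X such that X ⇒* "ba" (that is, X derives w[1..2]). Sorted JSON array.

Convert to CNF:
  S -> T0 B | T0 T0 | T1 A | b
  A -> T0 T1
  B -> T0 T1 | a
  T0 -> b
  T1 -> a

CYK fill — only the sub-triangle for w[1..2]:
  cell(1,1) b: {S,T0}  orig:{S}
  cell(2,2) a: {B,T1}  orig:{B}
  cell(1,2) ba: {A,B,S}

Original NTs in T[1,2] deriving "ba": ["A", "B", "S"]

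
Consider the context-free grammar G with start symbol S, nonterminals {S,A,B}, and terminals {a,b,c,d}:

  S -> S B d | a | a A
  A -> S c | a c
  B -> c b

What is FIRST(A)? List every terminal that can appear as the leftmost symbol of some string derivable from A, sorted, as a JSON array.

FIRST iteration:
round 1:
  A via A→a c: +{a}
  B via B→c b: +{c}
  S via S→a: +{a}
  FIRST(S)={a}  FIRST(A)={a}  FIRST(B)={c}
round 2: (stable)
  FIRST(S)={a}  FIRST(A)={a}  FIRST(B)={c}

FIRST(A) = ["a"]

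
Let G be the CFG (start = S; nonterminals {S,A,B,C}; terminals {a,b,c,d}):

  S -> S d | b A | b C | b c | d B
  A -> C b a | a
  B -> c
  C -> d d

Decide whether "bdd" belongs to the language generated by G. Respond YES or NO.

CNF form of G:
  S -> S T2 | T0 A | T0 C | T0 T3 | T2 B
  A -> C X4 | a
  B -> c
  C -> T2 T2
  T0 -> b
  T1 -> a
  T2 -> d
  T3 -> c
  X4 -> T0 T1

CYK fill:
  [0..0]={T0}  "b"  orig:{}
  [1..1]={T2}  "d"  orig:{}
  [2..2]={T2}  "d"  orig:{}
  [0..1]=∅  "bd"
  [1..2]={C}  "dd"
  [0..2]={S}  "bdd"

S ∈ T[0,2] ⇒ YES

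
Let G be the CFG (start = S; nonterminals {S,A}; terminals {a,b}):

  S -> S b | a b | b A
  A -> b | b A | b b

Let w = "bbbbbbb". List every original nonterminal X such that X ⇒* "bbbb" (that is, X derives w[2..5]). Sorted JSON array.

CNF form of G:
  S -> S T0 | T0 A | T1 T0
  A -> T0 A | T0 T0 | b
  T0 -> b
  T1 -> a

CYK table (by increasing span) (cells [i..j] with 2 ≤ i ≤ j ≤ 5 only):
  cell(2,2) b: {A,T0}  orig:{A}
  cell(3,3) b: {A,T0}  orig:{A}
  cell(4,4) b: {A,T0}  orig:{A}
  cell(5,5) b: {A,T0}  orig:{A}
  cell(2,3) bb: {A,S}
  cell(3,4) bb: {A,S}
  cell(4,5) bb: {A,S}
  cell(2,4) bbb: {A,S}
  cell(3,5) bbb: {A,S}
  cell(2,5) bbbb: {A,S}

Original NTs in T[2,5] deriving "bbbb": ["A", "S"]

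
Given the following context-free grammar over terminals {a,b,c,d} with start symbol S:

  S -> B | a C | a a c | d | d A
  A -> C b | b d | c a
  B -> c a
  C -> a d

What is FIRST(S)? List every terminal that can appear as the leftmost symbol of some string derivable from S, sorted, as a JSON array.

Compute FIRST by fixpoint:
pass 1:
  A via A→b d: +{b}
  A via A→c a: +{c}
  B via B→c a: +{c}
  C via C→a d: +{a}
  S via S→B: +{c}
  S via S→a C: +{a}
  S via S→d: +{d}
  FIRST(S)={a,c,d}  FIRST(A)={b,c}  FIRST(B)={c}  FIRST(C)={a}
pass 2:
  A via A→C b: +{a}
  FIRST(S)={a,c,d}  FIRST(A)={a,b,c}  FIRST(B)={c}  FIRST(C)={a}
pass 3: (no change)
  FIRST(S)={a,c,d}  FIRST(A)={a,b,c}  FIRST(B)={c}  FIRST(C)={a}

FIRST(S) = ["a", "c", "d"]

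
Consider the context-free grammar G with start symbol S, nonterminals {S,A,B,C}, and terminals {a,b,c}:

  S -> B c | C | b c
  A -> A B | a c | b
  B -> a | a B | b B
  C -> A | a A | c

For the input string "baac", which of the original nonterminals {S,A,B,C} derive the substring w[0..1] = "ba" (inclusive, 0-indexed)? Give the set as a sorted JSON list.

CNF form of G:
  S -> A B | B T1 | T0 A | T0 T1 | T2 T1 | b | c
  A -> A B | T0 T1 | b
  B -> T0 B | T2 B | a
  C -> A B | T0 A | T0 T1 | b | c
  T0 -> a
  T1 -> c
  T2 -> b

CYK fill — only the sub-triangle for w[0..1]:
  T[0,0] 'b' = {A,C,S,T2}  orig:{A,C,S}
  T[1,1] 'a' = {B,T0}  orig:{B}
  T[0,1] 'ba' = {A,B,C,S}

Original NTs in T[0,1] deriving "ba": ["A", "B", "C", "S"]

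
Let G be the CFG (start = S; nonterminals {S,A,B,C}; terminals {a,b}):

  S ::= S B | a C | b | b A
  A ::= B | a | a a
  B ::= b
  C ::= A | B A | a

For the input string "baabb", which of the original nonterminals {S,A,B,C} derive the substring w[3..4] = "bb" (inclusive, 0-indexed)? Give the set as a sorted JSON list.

Convert to CNF:
  S -> S B | T0 C | T1 A | b
  A -> T0 T0 | a | b
  B -> b
  C -> B A | T0 T0 | a | b
  T0 -> a
  T1 -> b

CYK fill (cells [i..j] with 3 ≤ i ≤ j ≤ 4 only):
  [3..3]={A,B,C,S,T1}  "b"  orig:{A,B,C,S}
  [4..4]={A,B,C,S,T1}  "b"  orig:{A,B,C,S}
  [3..4]={C,S}  "bb"

Original NTs in T[3,4] deriving "bb": ["C", "S"]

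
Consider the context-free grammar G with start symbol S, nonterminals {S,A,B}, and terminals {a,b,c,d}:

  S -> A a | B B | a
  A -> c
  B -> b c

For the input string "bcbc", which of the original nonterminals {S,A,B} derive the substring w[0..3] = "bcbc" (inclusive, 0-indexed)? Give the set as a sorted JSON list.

Convert to CNF:
  S -> A T2 | B B | a
  A -> c
  B -> T0 T1
  T0 -> b
  T1 -> c
  T2 -> a

CYK table (by increasing span) (cells [i..j] with 0 ≤ i ≤ j ≤ 3 only):
  cell(0,0) b: {T0}  orig:{}
  cell(1,1) c: {A,T1}  orig:{A}
  cell(2,2) b: {T0}  orig:{}
  cell(3,3) c: {A,T1}  orig:{A}
  cell(0,1) bc: {B}
  cell(1,2) cb: ∅
  cell(2,3) bc: {B}
  cell(0,2) bcb: ∅
  cell(1,3) cbc: ∅
  cell(0,3) bcbc: {S}

Original NTs in T[0,3] deriving "bcbc": ["S"]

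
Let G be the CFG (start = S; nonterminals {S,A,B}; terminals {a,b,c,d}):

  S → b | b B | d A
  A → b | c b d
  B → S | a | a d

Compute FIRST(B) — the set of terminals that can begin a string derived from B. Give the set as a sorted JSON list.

FIRST iteration:
round 1:
  A via A→b: +{b}
  A via A→c b d: +{c}
  B via B→a: +{a}
  S via S→b: +{b}
  S via S→d A: +{d}
  FIRST(S)={b,d}  FIRST(A)={b,c}  FIRST(B)={a}
round 2:
  B via B→S: +{b,d}
  FIRST(S)={b,d}  FIRST(A)={b,c}  FIRST(B)={a,b,d}
round 3: (stable)
  FIRST(S)={b,d}  FIRST(A)={b,c}  FIRST(B)={a,b,d}

FIRST(B) = ["a", "b", "d"]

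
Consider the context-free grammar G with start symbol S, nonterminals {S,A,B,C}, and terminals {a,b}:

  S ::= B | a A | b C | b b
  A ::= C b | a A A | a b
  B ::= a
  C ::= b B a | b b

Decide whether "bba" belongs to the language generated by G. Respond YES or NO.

CNF form of G:
  S -> T0 C | T0 T0 | T1 A | a
  A -> C T0 | T1 T0 | T1 X2
  B -> a
  C -> T0 T0 | T0 X3
  T0 -> b
  T1 -> a
  X2 -> A A
  X3 -> B T1

Fill CYK table bottom-up:
  T[0,0] 'b' = {T0}  orig:{}
  T[1,1] 'b' = {T0}  orig:{}
  T[2,2] 'a' = {B,S,T1}  orig:{B,S}
  T[0,1] 'bb' = {C,S}
  T[1,2] 'ba' = ∅
  T[0,2] 'bba' = ∅

S ∉ T[0,2] ⇒ NO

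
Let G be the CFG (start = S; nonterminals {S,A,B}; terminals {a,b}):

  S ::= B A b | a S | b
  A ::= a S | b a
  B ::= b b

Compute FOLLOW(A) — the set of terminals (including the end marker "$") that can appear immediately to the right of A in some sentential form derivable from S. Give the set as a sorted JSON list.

Compute FIRST by fixpoint:
[1]
  A via A→a S: +{a}
  A via A→b a: +{b}
  B via B→b b: +{b}
  S via S→B A b: +{b}
  S via S→a S: +{a}
  FIRST[S]={a,b}  FIRST[A]={a,b}  FIRST[B]={b}
[2] (stable)
  FIRST[S]={a,b}  FIRST[A]={a,b}  FIRST[B]={b}

FOLLOW sets:
initialize: $ ∈ FOLLOW(S)
iter 1:
  S→B A b: FOLLOW(B) ⊇ FIRST(A) = {a,b}; new: +{a,b}
  S→B A b: FOLLOW(A) ⊇ FIRST(b) = {b}; new: +{b}
  S: {$}  A: {b}  B: {a,b}
iter 2:
  A→a S: FOLLOW(S) ⊇ FOLLOW(A) ⊇ {b}; new: +{b}
  S: {$,b}  A: {b}  B: {a,b}
iter 3: (stable)
  S: {$,b}  A: {b}  B: {a,b}

FOLLOW(A) = ["b"]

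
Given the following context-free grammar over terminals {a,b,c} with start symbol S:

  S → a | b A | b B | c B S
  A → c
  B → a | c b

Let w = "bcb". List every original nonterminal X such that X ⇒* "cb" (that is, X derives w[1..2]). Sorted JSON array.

Convert to CNF:
  S -> T0 X2 | T1 A | T1 B | a
  A -> c
  B -> T0 T1 | a
  T0 -> c
  T1 -> b
  X2 -> B S

Fill CYK table bottom-up — only the sub-triangle for w[1..2]:
  T[1,1] 'c' = {A,T0}  orig:{A}
  T[2,2] 'b' = {T1}  orig:{}
  T[1,2] 'cb' = {B}

Original NTs in T[1,2] deriving "cb": ["B"]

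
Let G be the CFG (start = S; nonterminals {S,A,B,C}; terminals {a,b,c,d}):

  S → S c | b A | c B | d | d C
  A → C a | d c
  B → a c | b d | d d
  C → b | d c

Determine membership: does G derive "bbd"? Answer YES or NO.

CNF form of G:
  S -> S T2 | T1 C | T2 B | T3 A | d
  A -> C T0 | T1 T2
  B -> T0 T2 | T1 T1 | T3 T1
  C -> T1 T2 | b
  T0 -> a
  T1 -> d
  T2 -> c
  T3 -> b

Fill CYK table bottom-up:
  T[0,0] 'b' = {C,T3}  orig:{C}
  T[1,1] 'b' = {C,T3}  orig:{C}
  T[2,2] 'd' = {S,T1}  orig:{S}
  T[0,1] 'bb' = ∅
  T[1,2] 'bd' = {B}
  T[0,2] 'bbd' = ∅

S ∉ T[0,2] ⇒ NO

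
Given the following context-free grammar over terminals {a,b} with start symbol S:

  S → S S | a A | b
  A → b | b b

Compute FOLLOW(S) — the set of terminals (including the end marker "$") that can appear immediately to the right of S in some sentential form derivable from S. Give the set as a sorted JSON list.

FIRST iteration:
pass 1:
  A via A→b: +{b}
  S via S→a A: +{a}
  S via S→b: +{b}
  FIRST(S)={a,b}  FIRST(A)={b}
pass 2: done
  FIRST(S)={a,b}  FIRST(A)={b}

Compute FOLLOW by fixpoint:
initialize: $ ∈ FOLLOW(S)
[1]
  S→S S: FOLLOW(S) ⊇ FIRST(S) = {a,b}; new: +{a,b}
  S→a A: FOLLOW(A) ⊇ FOLLOW(S) ⊇ {$,a,b}; new: +{$,a,b}
  S: {$,a,b}  A: {$,a,b}
[2] — fixpoint
  S: {$,a,b}  A: {$,a,b}

FOLLOW(S) = ["$", "a", "b"]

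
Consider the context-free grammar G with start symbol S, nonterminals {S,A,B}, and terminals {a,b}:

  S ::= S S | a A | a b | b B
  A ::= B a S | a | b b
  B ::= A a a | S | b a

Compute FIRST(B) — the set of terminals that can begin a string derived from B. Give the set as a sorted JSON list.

FIRST iteration:
pass 1:
  A via A→a: +{a}
  A via A→b b: +{b}
  B via B→A a a: +{a,b}
  S via S→a A: +{a}
  S via S→b B: +{b}
  S: {a,b}  A: {a,b}  B: {a,b}
pass 2: done
  S: {a,b}  A: {a,b}  B: {a,b}

FIRST(B) = ["a", "b"]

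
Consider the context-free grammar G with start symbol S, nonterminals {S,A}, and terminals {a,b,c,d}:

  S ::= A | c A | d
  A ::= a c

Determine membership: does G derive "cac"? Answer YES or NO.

Convert to CNF:
  S -> T0 T1 | T1 A | d
  A -> T0 T1
  T0 -> a
  T1 -> c

CYK fill:
  cell(0,0) c: {T1}  orig:{}
  cell(1,1) a: {T0}  orig:{}
  cell(2,2) c: {T1}  orig:{}
  cell(0,1) ca: ∅
  cell(1,2) ac: {A,S}
  cell(0,2) cac: {S}

S ∈ T[0,2] ⇒ YES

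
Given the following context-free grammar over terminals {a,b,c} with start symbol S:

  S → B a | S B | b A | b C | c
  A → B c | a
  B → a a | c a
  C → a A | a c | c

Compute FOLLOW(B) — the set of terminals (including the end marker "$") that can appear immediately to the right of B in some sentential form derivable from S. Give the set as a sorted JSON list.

FIRST iteration:
pass 1:
  A via A→a: +{a}
  B via B→a a: +{a}
  B via B→c a: +{c}
  C via C→a A: +{a}
  C via C→c: +{c}
  S via S→B a: +{a,c}
  S via S→b A: +{b}
  FIRST(S)={a,b,c}  FIRST(A)={a}  FIRST(B)={a,c}  FIRST(C)={a,c}
pass 2:
  A via A→B c: +{c}
  FIRST(S)={a,b,c}  FIRST(A)={a,c}  FIRST(B)={a,c}  FIRST(C)={a,c}
pass 3: (no change)
  FIRST(S)={a,b,c}  FIRST(A)={a,c}  FIRST(B)={a,c}  FIRST(C)={a,c}

FOLLOW iteration:
seed FOLLOW(S) with $
round 1:
  A→B c: FOLLOW(B) ⊇ FIRST(c) = {c}; new: +{c}
  S→B a: FOLLOW(B) ⊇ FIRST(a) = {a}; new: +{a}
  S→S B: FOLLOW(S) ⊇ FIRST(B) = {a,c}; new: +{a,c}
  S→S B: FOLLOW(B) ⊇ FOLLOW(S) ⊇ {$,a,c}; new: +{$}
  S→b A: FOLLOW(A) ⊇ FOLLOW(S) ⊇ {$,a,c}; new: +{$,a,c}
  S→b C: FOLLOW(C) ⊇ FOLLOW(S) ⊇ {$,a,c}; new: +{$,a,c}
  FOLLOW(S)={$,a,c}  FOLLOW(A)={$,a,c}  FOLLOW(B)={$,a,c}  FOLLOW(C)={$,a,c}
round 2: (no change)
  FOLLOW(S)={$,a,c}  FOLLOW(A)={$,a,c}  FOLLOW(B)={$,a,c}  FOLLOW(C)={$,a,c}

FOLLOW(B) = ["$", "a", "c"]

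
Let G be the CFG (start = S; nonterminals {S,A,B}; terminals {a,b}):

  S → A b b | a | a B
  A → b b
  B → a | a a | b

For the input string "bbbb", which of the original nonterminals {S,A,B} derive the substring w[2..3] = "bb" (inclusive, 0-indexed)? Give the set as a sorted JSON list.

Convert to CNF:
  S -> A X2 | T1 B | a
  A -> T0 T0
  B -> T1 T1 | a | b
  T0 -> b
  T1 -> a
  X2 -> T0 T0

CYK table (by increasing span) — only the sub-triangle for w[2..3]:
  T[2,2] 'b' = {B,T0}  orig:{B}
  T[3,3] 'b' = {B,T0}  orig:{B}
  T[2,3] 'bb' = {A,X2}  orig:{A}

Original NTs in T[2,3] deriving "bb": ["A"]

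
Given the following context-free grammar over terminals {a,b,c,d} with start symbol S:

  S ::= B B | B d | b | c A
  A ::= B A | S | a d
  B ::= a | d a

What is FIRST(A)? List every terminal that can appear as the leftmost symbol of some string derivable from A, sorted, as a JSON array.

Compute FIRST by fixpoint:
pass 1:
  A via A→a d: +{a}
  B via B→a: +{a}
  B via B→d a: +{d}
  S via S→B B: +{a,d}
  S via S→b: +{b}
  S via S→c A: +{c}
  S: {a,b,c,d}  A: {a}  B: {a,d}
pass 2:
  A via A→B A: +{d}
  A via A→S: +{b,c}
  S: {a,b,c,d}  A: {a,b,c,d}  B: {a,d}
pass 3: (stable)
  S: {a,b,c,d}  A: {a,b,c,d}  B: {a,d}

FIRST(A) = ["a", "b", "c", "d"]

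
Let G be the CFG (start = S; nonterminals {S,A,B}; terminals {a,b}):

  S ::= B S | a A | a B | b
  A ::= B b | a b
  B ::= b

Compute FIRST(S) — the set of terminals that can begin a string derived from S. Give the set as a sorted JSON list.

Compute FIRST by fixpoint:
[1]
  A via A→a b: +{a}
  B via B→b: +{b}
  S via S→B S: +{b}
  S via S→a A: +{a}
  FIRST(S)={a,b}  FIRST(A)={a}  FIRST(B)={b}
[2]
  A via A→B b: +{b}
  FIRST(S)={a,b}  FIRST(A)={a,b}  FIRST(B)={b}
[3] — fixpoint
  FIRST(S)={a,b}  FIRST(A)={a,b}  FIRST(B)={b}

FIRST(S) = ["a", "b"]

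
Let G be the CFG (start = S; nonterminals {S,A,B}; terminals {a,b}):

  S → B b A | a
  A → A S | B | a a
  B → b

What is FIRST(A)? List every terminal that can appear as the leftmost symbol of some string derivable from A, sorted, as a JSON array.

Compute FIRST by fixpoint:
[1]
  A via A→a a: +{a}
  B via B→b: +{b}
  S via S→B b A: +{b}
  S via S→a: +{a}
  FIRST[S]={a,b}  FIRST[A]={a}  FIRST[B]={b}
[2]
  A via A→B: +{b}
  FIRST[S]={a,b}  FIRST[A]={a,b}  FIRST[B]={b}
[3] — fixpoint
  FIRST[S]={a,b}  FIRST[A]={a,b}  FIRST[B]={b}

FIRST(A) = ["a", "b"]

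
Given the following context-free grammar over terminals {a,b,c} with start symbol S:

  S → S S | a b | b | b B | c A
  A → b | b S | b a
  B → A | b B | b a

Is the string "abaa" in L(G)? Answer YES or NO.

Convert to CNF:
  S -> S S | T0 B | T1 T0 | T2 A | b
  A -> T0 S | T0 T1 | b
  B -> T0 B | T0 S | T0 T1 | b
  T0 -> b
  T1 -> a
  T2 -> c

Fill CYK table bottom-up:
  T[0,0] 'a' = {T1}  orig:{}
  T[1,1] 'b' = {A,B,S,T0}  orig:{A,B,S}
  T[2,2] 'a' = {T1}  orig:{}
  T[3,3] 'a' = {T1}  orig:{}
  T[0,1] 'ab' = {S}
  T[1,2] 'ba' = {A,B}
  T[2,3] 'aa' = ∅
  T[0,2] 'aba' = ∅
  T[1,3] 'baa' = ∅
  T[0,3] 'abaa' = ∅

S ∉ T[0,3] ⇒ NO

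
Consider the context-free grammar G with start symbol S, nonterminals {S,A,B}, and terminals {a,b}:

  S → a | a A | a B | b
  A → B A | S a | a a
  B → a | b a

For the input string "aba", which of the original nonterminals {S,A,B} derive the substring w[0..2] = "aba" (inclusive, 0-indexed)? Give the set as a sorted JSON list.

Convert to CNF:
  S -> T0 A | T0 B | a | b
  A -> B A | S T0 | T0 T0
  B -> T1 T0 | a
  T0 -> a
  T1 -> b

CYK fill, restricted to cells inside w[0..2]:
  cell(0,0) a: {B,S,T0}  orig:{B,S}
  cell(1,1) b: {S,T1}  orig:{S}
  cell(2,2) a: {B,S,T0}  orig:{B,S}
  cell(0,1) ab: ∅
  cell(1,2) ba: {A,B}
  cell(0,2) aba: {A,S}

Original NTs in T[0,2] deriving "aba": ["A", "S"]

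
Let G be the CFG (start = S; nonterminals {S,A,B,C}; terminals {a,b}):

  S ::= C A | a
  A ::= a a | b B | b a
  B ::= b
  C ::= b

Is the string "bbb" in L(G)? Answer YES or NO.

Convert to CNF:
  S -> C A | a
  A -> T0 T0 | T1 B | T1 T0
  B -> b
  C -> b
  T0 -> a
  T1 -> b

Fill CYK table bottom-up:
  cell(0,0) b: {B,C,T1}  orig:{B,C}
  cell(1,1) b: {B,C,T1}  orig:{B,C}
  cell(2,2) b: {B,C,T1}  orig:{B,C}
  cell(0,1) bb: {A}
  cell(1,2) bb: {A}
  cell(0,2) bbb: {S}

S ∈ T[0,2] ⇒ YES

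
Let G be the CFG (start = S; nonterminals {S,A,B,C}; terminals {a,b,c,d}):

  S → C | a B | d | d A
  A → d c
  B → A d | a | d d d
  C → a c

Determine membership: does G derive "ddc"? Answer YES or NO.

Convert to CNF:
  S -> T0 A | T2 B | T2 T1 | d
  A -> T0 T1
  B -> A T0 | T0 X3 | a
  C -> T2 T1
  T0 -> d
  T1 -> c
  T2 -> a
  X3 -> T0 T0

Fill CYK table bottom-up:
  cell(0,0) d: {S,T0}  orig:{S}
  cell(1,1) d: {S,T0}  orig:{S}
  cell(2,2) c: {T1}  orig:{}
  cell(0,1) dd: {X3}  orig:{}
  cell(1,2) dc: {A}
  cell(0,2) ddc: {S}

S ∈ T[0,2] ⇒ YES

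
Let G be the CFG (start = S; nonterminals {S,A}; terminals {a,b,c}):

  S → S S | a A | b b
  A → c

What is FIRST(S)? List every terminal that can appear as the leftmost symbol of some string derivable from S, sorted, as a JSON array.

Compute FIRST by fixpoint:
pass 1:
  A via A→c: +{c}
  S via S→a A: +{a}
  S via S→b b: +{b}
  S: {a,b}  A: {c}
pass 2: (no change)
  S: {a,b}  A: {c}

FIRST(S) = ["a", "b"]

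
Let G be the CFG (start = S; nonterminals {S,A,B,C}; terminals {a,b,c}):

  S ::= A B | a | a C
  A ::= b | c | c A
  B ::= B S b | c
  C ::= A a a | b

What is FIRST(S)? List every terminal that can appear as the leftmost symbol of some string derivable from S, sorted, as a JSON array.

Compute FIRST by fixpoint:
round 1:
  A via A→b: +{b}
  A via A→c: +{c}
  B via B→c: +{c}
  C via C→A a a: +{b,c}
  S via S→A B: +{b,c}
  S via S→a: +{a}
  FIRST(S)={a,b,c}  FIRST(A)={b,c}  FIRST(B)={c}  FIRST(C)={b,c}
round 2: done
  FIRST(S)={a,b,c}  FIRST(A)={b,c}  FIRST(B)={c}  FIRST(C)={b,c}

FIRST(S) = ["a", "b", "c"]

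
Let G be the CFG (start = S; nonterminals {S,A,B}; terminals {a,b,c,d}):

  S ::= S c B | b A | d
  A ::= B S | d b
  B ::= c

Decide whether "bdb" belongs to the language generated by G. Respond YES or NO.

CNF form of G:
  S -> S X3 | T1 A | d
  A -> B S | T0 T1
  B -> c
  T0 -> d
  T1 -> b
  T2 -> c
  X3 -> T2 B

Fill CYK table bottom-up:
  T[0,0] 'b' = {T1}  orig:{}
  T[1,1] 'd' = {S,T0}  orig:{S}
  T[2,2] 'b' = {T1}  orig:{}
  T[0,1] 'bd' = ∅
  T[1,2] 'db' = {A}
  T[0,2] 'bdb' = {S}

S ∈ T[0,2] ⇒ YES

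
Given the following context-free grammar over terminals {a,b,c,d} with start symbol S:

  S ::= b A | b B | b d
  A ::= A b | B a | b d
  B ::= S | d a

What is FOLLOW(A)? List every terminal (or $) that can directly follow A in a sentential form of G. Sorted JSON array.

FIRST sets, iterate to fixpoint:
pass 1:
  A via A→b d: +{b}
  B via B→d a: +{d}
  S via S→b A: +{b}
  S: {b}  A: {b}  B: {d}
pass 2:
  A via A→B a: +{d}
  B via B→S: +{b}
  S: {b}  A: {b,d}  B: {b,d}
pass 3: done
  S: {b}  A: {b,d}  B: {b,d}

FOLLOW sets:
initialize: $ ∈ FOLLOW(S)
pass 1:
  A→A b: FOLLOW(A) ⊇ FIRST(b) = {b}; new: +{b}
  A→B a: FOLLOW(B) ⊇ FIRST(a) = {a}; new: +{a}
  B→S: FOLLOW(S) ⊇ FOLLOW(B) ⊇ {a}; new: +{a}
  S→b A: FOLLOW(A) ⊇ FOLLOW(S) ⊇ {$,a}; new: +{$,a}
  S→b B: FOLLOW(B) ⊇ FOLLOW(S) ⊇ {$,a}; new: +{$}
  S: {$,a}  A: {$,a,b}  B: {$,a}
pass 2: (stable)
  S: {$,a}  A: {$,a,b}  B: {$,a}

FOLLOW(A) = ["$", "a", "b"]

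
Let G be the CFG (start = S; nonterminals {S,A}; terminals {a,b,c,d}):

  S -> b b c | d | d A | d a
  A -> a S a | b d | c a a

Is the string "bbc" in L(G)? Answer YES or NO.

CNF form of G:
  S -> T1 X6 | T2 A | T2 T0 | d
  A -> T0 X4 | T1 T2 | T3 X5
  T0 -> a
  T1 -> b
  T2 -> d
  T3 -> c
  X4 -> S T0
  X5 -> T0 T0
  X6 -> T1 T3

CYK table (by increasing span):
  T[0,0] 'b' = {T1}  orig:{}
  T[1,1] 'b' = {T1}  orig:{}
  T[2,2] 'c' = {T3}  orig:{}
  T[0,1] 'bb' = ∅
  T[1,2] 'bc' = {X6}  orig:{}
  T[0,2] 'bbc' = {S}

S ∈ T[0,2] ⇒ YES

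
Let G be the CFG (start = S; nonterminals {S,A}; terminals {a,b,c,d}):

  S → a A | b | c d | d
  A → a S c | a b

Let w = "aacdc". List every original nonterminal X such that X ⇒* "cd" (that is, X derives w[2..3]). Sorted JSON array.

CNF form of G:
  S -> T0 A | T1 T3 | b | d
  A -> T0 T2 | T0 X4
  T0 -> a
  T1 -> c
  T2 -> b
  T3 -> d
  X4 -> S T1

CYK fill, restricted to cells inside w[2..3]:
  T[2,2] 'c' = {T1}  orig:{}
  T[3,3] 'd' = {S,T3}  orig:{S}
  T[2,3] 'cd' = {S}

Original NTs in T[2,3] deriving "cd": ["S"]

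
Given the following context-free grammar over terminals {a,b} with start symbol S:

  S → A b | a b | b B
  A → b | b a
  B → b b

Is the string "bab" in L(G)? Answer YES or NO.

CNF form of G:
  S -> A T0 | T0 B | T1 T0
  A -> T0 T1 | b
  B -> T0 T0
  T0 -> b
  T1 -> a

CYK fill:
  [0..0]={A,T0}  "b"  orig:{A}
  [1..1]={T1}  "a"  orig:{}
  [2..2]={A,T0}  "b"  orig:{A}
  [0..1]={A}  "ba"
  [1..2]={S}  "ab"
  [0..2]={S}  "bab"

S ∈ T[0,2] ⇒ YES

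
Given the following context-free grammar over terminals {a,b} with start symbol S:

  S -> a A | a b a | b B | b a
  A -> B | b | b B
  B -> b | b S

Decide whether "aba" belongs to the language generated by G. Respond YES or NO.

CNF form of G:
  S -> T0 B | T0 T1 | T1 A | T1 X2
  A -> T0 B | T0 S | b
  B -> T0 S | b
  T0 -> b
  T1 -> a
  X2 -> T0 T1

CYK fill:
  [0..0]={T1}  "a"  orig:{}
  [1..1]={A,B,T0}  "b"  orig:{A,B}
  [2..2]={T1}  "a"  orig:{}
  [0..1]={S}  "ab"
  [1..2]={S,X2}  "ba"  orig:{S}
  [0..2]={S}  "aba"

S ∈ T[0,2] ⇒ YES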